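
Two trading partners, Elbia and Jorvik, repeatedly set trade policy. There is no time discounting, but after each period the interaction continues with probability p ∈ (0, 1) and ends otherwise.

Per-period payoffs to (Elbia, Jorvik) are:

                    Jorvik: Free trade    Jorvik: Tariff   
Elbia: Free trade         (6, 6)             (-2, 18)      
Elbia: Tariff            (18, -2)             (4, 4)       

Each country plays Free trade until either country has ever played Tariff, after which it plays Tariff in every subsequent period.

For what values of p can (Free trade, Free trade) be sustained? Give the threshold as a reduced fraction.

6/7

Expected cooperation value is 6 + p·6 + p²·6 + … = 6/(1−p); deviation gives 18 + p·4/(1−p).
6 ≥ 18(1−p) + 4p ⇒ 14p ≥ 12 ⇒ p ≥ 12/14 = 6/7.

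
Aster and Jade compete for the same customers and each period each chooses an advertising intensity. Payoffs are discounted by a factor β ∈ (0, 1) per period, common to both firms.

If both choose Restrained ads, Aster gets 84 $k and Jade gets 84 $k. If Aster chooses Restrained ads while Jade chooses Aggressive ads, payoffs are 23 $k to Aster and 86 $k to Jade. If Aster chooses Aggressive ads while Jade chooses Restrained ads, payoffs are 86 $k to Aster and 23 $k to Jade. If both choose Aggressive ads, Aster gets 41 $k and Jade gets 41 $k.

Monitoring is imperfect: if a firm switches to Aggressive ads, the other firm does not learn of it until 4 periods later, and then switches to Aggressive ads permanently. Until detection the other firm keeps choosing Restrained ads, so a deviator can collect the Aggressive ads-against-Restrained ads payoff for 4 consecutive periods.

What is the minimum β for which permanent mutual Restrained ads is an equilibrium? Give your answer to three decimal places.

0.459

Deviating for the 4 undetected periods gains 86−84 = 2 per period over cooperation, then loses 84−41 = 43 per period forever once punishment starts.
Gain: 2(1 + β + … + β^3); loss: 43·β^4/(1−β).
No profitable deviation ⇔ 2(1−β^4) ≤ 43·β^4, i.e. β^4 ≥ 2/(2+43) = 2/45.
Hence β ≥ (2/45)^(1/4) ≈ 0.459.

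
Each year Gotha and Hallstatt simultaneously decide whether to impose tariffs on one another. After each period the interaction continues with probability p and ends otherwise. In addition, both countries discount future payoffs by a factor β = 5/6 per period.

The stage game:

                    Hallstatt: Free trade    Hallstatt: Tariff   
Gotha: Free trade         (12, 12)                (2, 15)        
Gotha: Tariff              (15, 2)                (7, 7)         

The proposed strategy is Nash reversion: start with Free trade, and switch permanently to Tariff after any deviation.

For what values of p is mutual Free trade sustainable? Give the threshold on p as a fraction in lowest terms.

Expected continuation weight on next period's payoff is β·p = 5/6·p, which plays the role of the discount factor.
Cooperation requires 5/6·p ≥ (15−12)/(15−7) = 3/8, hence p ≥ 9/20.

9/20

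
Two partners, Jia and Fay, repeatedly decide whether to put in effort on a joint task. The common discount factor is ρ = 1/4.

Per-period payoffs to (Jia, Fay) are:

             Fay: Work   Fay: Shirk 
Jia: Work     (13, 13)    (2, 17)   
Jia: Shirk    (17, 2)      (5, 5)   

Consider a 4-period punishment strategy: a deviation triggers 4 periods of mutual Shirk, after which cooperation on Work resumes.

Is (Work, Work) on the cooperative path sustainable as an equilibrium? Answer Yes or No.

IC: ρ+…+ρ^4 ≥ (17−13)/(13−5) = 1/2.
At ρ = 1/4: partial sum = 0.3320 < 0.5000. Cooperation not sustainable.

No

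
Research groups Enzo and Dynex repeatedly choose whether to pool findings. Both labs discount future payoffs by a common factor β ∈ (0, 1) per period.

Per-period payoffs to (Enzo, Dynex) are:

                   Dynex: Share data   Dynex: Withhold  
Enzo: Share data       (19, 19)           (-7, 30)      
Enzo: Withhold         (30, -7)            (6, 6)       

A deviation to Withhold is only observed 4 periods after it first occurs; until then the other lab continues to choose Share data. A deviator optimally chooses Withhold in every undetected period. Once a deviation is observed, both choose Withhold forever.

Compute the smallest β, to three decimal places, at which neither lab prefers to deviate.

A deviator earns 30 for 4 periods, then 6 forever; cooperating earns 19 forever. Multiplying the IC by (1−β):
19 ≥ 30(1−β^4) + 6β^4, so 24·β^4 ≥ 11 and β^4 ≥ 11/24.
β ≥ (11/24)^(1/4) ≈ 0.823.

0.823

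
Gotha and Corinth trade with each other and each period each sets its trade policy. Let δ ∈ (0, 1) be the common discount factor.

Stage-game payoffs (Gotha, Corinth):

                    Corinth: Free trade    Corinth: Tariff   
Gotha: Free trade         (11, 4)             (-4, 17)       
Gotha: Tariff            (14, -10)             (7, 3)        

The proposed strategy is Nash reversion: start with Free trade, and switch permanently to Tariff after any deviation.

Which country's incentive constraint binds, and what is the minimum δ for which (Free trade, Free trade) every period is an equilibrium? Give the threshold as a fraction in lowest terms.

Corinth; δ ≥ 13/14

Gotha: cooperation gives 11 each period; deviation gives 14 once then 7 forever.
  11/(1−δ) ≥ 14 + 7δ/(1−δ) ⇒ δ ≥ 3/7.
Corinth: cooperation gives 4 each period; deviation gives 17 once then 3 forever.
  δ ≥ 13/14.
Both must hold, so the binding constraint is Corinth's: δ ≥ 13/14.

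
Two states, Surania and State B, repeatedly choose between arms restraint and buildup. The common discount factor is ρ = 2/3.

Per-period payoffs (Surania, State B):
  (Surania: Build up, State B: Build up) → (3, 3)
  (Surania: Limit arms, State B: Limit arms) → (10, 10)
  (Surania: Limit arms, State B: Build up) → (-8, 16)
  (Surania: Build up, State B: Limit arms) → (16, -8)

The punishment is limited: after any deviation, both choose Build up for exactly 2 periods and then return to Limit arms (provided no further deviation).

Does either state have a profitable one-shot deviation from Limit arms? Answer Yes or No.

No

IC: ρ+…+ρ^2 ≥ (16−10)/(10−3) = 6/7.
At ρ = 2/3: partial sum = 1.1111 ≥ 0.8571. Cooperation sustainable.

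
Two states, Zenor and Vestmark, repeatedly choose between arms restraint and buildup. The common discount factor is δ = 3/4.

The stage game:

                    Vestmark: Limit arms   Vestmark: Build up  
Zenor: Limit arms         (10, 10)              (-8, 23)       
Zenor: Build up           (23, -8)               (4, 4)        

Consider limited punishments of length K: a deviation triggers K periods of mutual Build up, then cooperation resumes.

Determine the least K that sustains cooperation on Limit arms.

5

No profitable deviation requires (10−4)(δ+…+δ^K) ≥ 23−10, i.e. δ+…+δ^K ≥ 13/6 ≈ 2.1667.
With δ = 3/4, the partial sums are K=1: 0.7500, K=2: 1.3125, K=3: 1.7344, K=4: 2.0508, K=5: 2.2881.
K = 5 is the first length at which the sum reaches 2.1667.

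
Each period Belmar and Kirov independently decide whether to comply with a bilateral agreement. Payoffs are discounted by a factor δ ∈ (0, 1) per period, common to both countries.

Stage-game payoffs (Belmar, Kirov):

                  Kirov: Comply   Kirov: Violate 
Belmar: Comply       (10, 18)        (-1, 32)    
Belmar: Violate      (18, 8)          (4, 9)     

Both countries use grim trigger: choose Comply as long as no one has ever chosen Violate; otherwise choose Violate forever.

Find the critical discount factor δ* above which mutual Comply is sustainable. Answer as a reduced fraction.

14/23

For Belmar: deviation gain 18−10 = 8, per-period punishment loss 10−4 = 6. IC gives δ ≥ 8/14 = 4/7.
For Kirov: gain 14, loss 9 per period, so δ ≥ 14/23.
The tighter constraint is Kirov's, so cooperation needs δ ≥ 14/23.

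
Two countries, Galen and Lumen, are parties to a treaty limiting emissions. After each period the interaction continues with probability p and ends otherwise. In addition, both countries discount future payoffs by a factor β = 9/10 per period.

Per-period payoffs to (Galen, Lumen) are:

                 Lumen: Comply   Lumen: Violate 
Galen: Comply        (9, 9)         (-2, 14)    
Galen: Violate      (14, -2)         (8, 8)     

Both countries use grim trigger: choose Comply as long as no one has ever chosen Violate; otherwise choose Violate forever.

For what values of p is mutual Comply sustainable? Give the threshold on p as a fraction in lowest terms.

25/27

With continuation probability p and discount β, the effective per-period discount factor is βp.
Grim-trigger IC: βp ≥ (14−9)/(14−8) = 5/6.
So p ≥ (5/6)/(9/10) = 25/27.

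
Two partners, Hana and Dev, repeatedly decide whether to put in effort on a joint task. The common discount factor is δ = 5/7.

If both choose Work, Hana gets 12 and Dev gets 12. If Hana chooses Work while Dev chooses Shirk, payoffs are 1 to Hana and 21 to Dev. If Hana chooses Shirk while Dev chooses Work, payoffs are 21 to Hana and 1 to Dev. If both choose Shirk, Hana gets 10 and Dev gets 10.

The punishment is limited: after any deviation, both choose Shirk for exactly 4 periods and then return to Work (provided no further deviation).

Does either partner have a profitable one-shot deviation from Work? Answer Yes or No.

Yes

A one-shot deviation gives 21 now, then 10 for 4 periods, then back to 12.
Gain from deviating: (21−12) today; loss: (12−10) in each of the next 4 periods.
No-deviation condition: (12−10)(δ+…+δ^4) ≥ 21−12, i.e. δ+…+δ^4 ≥ 9/2.
At δ = 5/7: δ+…+δ^4 = 1.8492 < 4.5000.
So cooperation is not sustainable.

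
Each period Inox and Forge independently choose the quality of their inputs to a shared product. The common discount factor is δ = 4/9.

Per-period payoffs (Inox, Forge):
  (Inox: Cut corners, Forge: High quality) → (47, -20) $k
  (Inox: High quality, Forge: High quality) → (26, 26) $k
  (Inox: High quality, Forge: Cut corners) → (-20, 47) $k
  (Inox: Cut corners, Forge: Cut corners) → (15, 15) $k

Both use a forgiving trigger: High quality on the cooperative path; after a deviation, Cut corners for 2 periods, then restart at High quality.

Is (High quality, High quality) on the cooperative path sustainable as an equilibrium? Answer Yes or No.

Comparing payoff streams over the 3 periods until play realigns: cooperate → 26(1+δ+…+δ^2); deviate → 47 + 15(δ+…+δ^2).
Cooperation is sustained iff (26−15)(δ+…+δ^2) ≥ 47−26.
δ+…+δ^2 = 4/9·(1−(4/9)^2)/(1−4/9) = 0.6420, and (47−26)/(26−15) = 1.9091.
0.6420 < 1.9091, so cooperation is not sustainable.

No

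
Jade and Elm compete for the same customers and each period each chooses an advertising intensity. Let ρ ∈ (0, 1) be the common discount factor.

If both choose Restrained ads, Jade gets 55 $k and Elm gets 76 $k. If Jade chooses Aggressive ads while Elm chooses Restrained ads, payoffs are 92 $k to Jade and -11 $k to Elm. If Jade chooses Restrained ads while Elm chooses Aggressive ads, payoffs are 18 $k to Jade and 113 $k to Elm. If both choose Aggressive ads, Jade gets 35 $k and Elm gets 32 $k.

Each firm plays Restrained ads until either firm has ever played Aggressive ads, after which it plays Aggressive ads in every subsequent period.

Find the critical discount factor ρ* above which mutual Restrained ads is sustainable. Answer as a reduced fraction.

37/57

Jade: cooperation gives 55 each period; deviation gives 92 once then 35 forever.
  55/(1−ρ) ≥ 92 + 35ρ/(1−ρ) ⇒ ρ ≥ 37/57.
Elm: cooperation gives 76 each period; deviation gives 113 once then 32 forever.
  ρ ≥ 37/81.
Both must hold, so the binding constraint is Jade's: ρ ≥ 37/57.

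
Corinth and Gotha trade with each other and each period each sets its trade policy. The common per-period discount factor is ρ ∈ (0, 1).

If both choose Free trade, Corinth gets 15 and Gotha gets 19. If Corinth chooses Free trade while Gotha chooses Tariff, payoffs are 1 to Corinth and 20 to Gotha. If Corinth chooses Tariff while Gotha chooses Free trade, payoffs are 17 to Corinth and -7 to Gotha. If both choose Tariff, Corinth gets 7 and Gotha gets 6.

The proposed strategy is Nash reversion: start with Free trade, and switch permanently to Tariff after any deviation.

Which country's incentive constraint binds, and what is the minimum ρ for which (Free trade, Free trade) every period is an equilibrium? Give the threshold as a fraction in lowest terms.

Corinth; ρ ≥ 1/5

For Corinth: deviation gain 17−15 = 2, per-period punishment loss 15−7 = 8. IC gives ρ ≥ 2/10 = 1/5.
For Gotha: gain 1, loss 13 per period, so ρ ≥ 1/14.
The tighter constraint is Corinth's, so cooperation needs ρ ≥ 1/5.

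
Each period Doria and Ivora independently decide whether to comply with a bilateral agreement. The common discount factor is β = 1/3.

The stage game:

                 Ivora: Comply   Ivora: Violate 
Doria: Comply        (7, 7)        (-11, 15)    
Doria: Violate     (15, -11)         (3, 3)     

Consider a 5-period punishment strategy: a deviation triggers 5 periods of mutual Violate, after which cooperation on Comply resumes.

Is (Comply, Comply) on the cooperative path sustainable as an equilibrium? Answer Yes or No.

No

Comparing payoff streams over the 6 periods until play realigns: cooperate → 7(1+β+…+β^5); deviate → 15 + 3(β+…+β^5).
Cooperation is sustained iff (7−3)(β+…+β^5) ≥ 15−7.
β+…+β^5 = 1/3·(1−(1/3)^5)/(1−1/3) = 0.4979, and (15−7)/(7−3) = 2.0000.
0.4979 < 2.0000, so cooperation is not sustainable.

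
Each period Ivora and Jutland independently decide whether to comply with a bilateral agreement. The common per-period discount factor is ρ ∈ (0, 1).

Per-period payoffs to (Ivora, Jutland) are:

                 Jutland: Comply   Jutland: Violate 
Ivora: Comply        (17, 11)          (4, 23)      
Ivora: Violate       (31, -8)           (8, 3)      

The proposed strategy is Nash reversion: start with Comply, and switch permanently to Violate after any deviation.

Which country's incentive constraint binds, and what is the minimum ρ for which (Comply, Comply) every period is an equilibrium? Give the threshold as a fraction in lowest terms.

For Ivora: deviation gain 31−17 = 14, per-period punishment loss 17−8 = 9. IC gives ρ ≥ 14/23.
For Jutland: gain 12, loss 8 per period, so ρ ≥ 12/20 = 3/5.
The tighter constraint is Ivora's, so cooperation needs ρ ≥ 14/23.

Ivora; ρ ≥ 14/23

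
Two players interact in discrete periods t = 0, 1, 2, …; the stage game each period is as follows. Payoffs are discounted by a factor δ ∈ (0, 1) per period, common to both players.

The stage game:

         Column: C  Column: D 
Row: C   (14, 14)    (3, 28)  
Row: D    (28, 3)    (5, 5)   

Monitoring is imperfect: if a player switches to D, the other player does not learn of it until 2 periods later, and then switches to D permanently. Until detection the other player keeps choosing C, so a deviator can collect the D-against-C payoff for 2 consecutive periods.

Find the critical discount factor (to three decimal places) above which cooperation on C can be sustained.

The best deviation is to choose D for all 2 undetected periods, earning 28 each, then 5 forever once detected.
Deviation value: 28(1−δ^2)/(1−δ) + 5δ^2/(1−δ); cooperation value: 14/(1−δ).
IC: 14 ≥ 28(1−δ^2) + 5δ^2 = 28 − 23δ^2.
So δ^2 ≥ 14/23, giving δ ≥ (14/23)^(1/2) ≈ 0.780.

0.780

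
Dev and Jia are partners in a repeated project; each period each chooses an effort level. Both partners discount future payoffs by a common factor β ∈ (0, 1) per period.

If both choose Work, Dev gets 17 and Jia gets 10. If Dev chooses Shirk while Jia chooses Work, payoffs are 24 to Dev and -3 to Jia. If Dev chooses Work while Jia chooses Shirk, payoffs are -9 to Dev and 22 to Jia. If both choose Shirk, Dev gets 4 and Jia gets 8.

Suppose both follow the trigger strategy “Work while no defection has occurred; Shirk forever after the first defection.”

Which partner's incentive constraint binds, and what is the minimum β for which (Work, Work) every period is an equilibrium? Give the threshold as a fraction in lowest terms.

Dev's threshold: (24−17)/(24−4) = 7/20.
Jia's threshold: (22−10)/(22−8) = 6/7.
7/20 < 6/7, so Jia binds and β* = 6/7.

Jia; β ≥ 6/7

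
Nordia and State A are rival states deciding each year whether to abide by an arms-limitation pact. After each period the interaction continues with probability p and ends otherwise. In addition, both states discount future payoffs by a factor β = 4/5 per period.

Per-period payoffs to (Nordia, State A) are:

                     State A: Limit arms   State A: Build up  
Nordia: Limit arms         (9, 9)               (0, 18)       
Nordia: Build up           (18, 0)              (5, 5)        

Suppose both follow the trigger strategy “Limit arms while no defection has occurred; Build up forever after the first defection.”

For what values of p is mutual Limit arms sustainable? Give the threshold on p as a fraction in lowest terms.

With continuation probability p and discount β, the effective per-period discount factor is βp.
Grim-trigger IC: βp ≥ (18−9)/(18−5) = 9/13.
So p ≥ (9/13)/(4/5) = 45/52.

45/52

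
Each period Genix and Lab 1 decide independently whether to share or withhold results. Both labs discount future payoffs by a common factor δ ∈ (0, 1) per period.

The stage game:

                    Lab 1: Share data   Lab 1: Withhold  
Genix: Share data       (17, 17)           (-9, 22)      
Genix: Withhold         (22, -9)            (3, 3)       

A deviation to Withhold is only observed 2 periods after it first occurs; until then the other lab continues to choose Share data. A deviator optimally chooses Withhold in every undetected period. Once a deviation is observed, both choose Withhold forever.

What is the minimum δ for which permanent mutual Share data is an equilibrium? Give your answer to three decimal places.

The best deviation is to choose Withhold for all 2 undetected periods, earning 22 each, then 3 forever once detected.
Deviation value: 22(1−δ^2)/(1−δ) + 3δ^2/(1−δ); cooperation value: 17/(1−δ).
IC: 17 ≥ 22(1−δ^2) + 3δ^2 = 22 − 19δ^2.
So δ^2 ≥ 5/19, giving δ ≥ (5/19)^(1/2) ≈ 0.513.

0.513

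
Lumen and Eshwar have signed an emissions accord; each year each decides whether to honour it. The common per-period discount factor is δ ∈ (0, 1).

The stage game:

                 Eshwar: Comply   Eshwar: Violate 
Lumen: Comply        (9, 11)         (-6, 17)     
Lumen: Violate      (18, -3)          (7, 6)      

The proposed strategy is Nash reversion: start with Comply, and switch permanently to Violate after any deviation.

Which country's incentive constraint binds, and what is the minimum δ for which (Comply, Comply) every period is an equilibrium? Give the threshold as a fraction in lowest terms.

Lumen's threshold: (18−9)/(18−7) = 9/11.
Eshwar's threshold: (17−11)/(17−6) = 6/11.
9/11 > 6/11, so Lumen binds and δ* = 9/11.

Lumen; δ ≥ 9/11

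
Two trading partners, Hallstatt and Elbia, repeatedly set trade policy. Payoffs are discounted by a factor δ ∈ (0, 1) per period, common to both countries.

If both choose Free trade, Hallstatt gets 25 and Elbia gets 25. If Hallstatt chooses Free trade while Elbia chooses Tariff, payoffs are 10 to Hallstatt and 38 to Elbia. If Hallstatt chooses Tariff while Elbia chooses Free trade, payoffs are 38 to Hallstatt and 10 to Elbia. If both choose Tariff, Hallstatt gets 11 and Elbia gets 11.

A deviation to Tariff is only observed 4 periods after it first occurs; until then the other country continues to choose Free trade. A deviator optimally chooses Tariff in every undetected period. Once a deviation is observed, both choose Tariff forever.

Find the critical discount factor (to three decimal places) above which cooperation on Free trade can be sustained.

Deviating for the 4 undetected periods gains 38−25 = 13 per period over cooperation, then loses 25−11 = 14 per period forever once punishment starts.
Gain: 13(1 + δ + … + δ^3); loss: 14·δ^4/(1−δ).
No profitable deviation ⇔ 13(1−δ^4) ≤ 14·δ^4, i.e. δ^4 ≥ 13/(13+14) = 13/27.
Hence δ ≥ (13/27)^(1/4) ≈ 0.833.

0.833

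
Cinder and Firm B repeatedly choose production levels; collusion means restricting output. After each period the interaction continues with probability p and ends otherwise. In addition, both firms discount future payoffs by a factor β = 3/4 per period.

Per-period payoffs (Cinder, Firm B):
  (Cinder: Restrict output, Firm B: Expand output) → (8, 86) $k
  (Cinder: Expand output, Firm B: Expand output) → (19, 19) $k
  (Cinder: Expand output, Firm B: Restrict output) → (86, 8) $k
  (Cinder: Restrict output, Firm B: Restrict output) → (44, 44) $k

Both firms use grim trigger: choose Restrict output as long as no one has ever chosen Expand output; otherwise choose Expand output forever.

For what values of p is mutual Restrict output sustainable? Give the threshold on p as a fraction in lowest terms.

With continuation probability p and discount β, the effective per-period discount factor is βp.
Grim-trigger IC: βp ≥ (86−44)/(86−19) = 42/67.
So p ≥ (42/67)/(3/4) = 56/67.

56/67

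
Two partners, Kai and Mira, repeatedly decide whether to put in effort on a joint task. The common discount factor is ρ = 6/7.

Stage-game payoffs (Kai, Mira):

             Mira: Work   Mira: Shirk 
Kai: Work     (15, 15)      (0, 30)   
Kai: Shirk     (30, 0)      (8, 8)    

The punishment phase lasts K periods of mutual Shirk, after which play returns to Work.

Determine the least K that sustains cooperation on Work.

No profitable deviation requires (15−8)(ρ+…+ρ^K) ≥ 30−15, i.e. ρ+…+ρ^K ≥ 15/7 ≈ 2.1429.
With ρ = 6/7, the partial sums are K=1: 0.8571, K=2: 1.5918, K=3: 2.2216.
K = 3 is the first length at which the sum reaches 2.1429.

3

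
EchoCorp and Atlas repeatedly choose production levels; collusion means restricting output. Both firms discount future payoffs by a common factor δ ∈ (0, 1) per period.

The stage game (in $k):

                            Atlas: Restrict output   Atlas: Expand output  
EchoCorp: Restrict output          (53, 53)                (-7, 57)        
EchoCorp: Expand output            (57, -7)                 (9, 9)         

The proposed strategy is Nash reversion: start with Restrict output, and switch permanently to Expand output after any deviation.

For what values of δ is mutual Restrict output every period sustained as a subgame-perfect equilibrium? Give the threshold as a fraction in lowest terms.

1/12

One-period gain from deviating is 57 − 53 = 4. The loss is 53 − 9 = 44 in every subsequent period, with present value 44·δ/(1−δ).
Deviation is unprofitable when 44·δ/(1−δ) ≥ 4, i.e. δ/(1−δ) ≥ 1/11.
Equivalently δ ≥ 4/(4+44) = 1/12.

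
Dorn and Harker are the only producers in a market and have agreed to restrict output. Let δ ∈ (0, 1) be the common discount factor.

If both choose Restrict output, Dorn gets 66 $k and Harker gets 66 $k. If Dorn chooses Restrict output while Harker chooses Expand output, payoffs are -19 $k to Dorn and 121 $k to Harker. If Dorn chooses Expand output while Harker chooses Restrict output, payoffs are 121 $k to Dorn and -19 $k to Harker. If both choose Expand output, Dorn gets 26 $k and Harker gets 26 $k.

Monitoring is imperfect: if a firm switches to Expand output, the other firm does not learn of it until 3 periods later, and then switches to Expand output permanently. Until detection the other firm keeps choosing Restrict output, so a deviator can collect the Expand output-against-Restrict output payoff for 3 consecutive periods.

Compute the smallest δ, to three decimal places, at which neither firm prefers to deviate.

0.833

The best deviation is to choose Expand output for all 3 undetected periods, earning 121 each, then 26 forever once detected.
Deviation value: 121(1−δ^3)/(1−δ) + 26δ^3/(1−δ); cooperation value: 66/(1−δ).
IC: 66 ≥ 121(1−δ^3) + 26δ^3 = 121 − 95δ^3.
So δ^3 ≥ 55/95 = 11/19, giving δ ≥ (11/19)^(1/3) ≈ 0.833.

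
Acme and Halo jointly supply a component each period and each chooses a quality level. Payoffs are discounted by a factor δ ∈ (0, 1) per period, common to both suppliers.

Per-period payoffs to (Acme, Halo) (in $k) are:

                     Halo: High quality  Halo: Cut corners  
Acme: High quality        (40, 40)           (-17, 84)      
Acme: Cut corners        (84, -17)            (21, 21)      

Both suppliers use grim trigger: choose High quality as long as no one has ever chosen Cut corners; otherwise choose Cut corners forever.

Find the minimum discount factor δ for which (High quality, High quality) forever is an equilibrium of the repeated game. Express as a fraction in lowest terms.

40/(1−δ) ≥ 84 + 21δ/(1−δ)
40 ≥ 84 − 63δ
δ ≥ 44/63.

44/63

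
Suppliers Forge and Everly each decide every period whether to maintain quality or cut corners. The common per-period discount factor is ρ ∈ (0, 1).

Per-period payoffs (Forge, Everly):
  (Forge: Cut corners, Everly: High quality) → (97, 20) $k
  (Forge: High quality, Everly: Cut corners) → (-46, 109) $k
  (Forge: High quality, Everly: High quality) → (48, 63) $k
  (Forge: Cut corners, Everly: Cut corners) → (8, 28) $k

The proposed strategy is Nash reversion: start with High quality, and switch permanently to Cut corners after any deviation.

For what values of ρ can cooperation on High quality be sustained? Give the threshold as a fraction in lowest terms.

Forge's threshold: (97−48)/(97−8) = 49/89.
Everly's threshold: (109−63)/(109−28) = 46/81.
49/89 < 46/81, so Everly binds and ρ* = 46/81.

46/81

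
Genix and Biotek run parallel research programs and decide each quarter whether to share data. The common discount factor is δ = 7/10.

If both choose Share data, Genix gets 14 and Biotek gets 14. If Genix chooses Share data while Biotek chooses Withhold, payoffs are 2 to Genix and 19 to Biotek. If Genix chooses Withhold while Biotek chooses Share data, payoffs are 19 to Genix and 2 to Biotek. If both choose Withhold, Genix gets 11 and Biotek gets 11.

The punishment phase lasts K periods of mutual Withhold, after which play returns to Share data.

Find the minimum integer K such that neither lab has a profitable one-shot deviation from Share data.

No profitable deviation requires (14−11)(δ+…+δ^K) ≥ 19−14, i.e. δ+…+δ^K ≥ 5/3 ≈ 1.6667.
With δ = 7/10, the partial sums are K=1: 0.7000, K=2: 1.1900, K=3: 1.5330, K=4: 1.7731.
K = 4 is the first length at which the sum reaches 1.6667.

4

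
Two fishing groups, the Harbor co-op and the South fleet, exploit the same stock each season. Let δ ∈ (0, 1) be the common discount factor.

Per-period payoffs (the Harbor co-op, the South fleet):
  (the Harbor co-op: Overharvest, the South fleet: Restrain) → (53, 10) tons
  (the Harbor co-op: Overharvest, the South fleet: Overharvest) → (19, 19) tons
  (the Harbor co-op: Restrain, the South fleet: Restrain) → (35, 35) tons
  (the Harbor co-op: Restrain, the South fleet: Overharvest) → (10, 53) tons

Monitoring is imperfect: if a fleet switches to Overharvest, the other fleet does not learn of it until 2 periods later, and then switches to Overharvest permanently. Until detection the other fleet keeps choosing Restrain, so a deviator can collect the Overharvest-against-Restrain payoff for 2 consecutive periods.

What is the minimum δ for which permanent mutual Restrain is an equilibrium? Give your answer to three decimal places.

0.728

A deviator earns 53 for 2 periods, then 19 forever; cooperating earns 35 forever. Multiplying the IC by (1−δ):
35 ≥ 53(1−δ^2) + 19δ^2, so 34·δ^2 ≥ 18 and δ^2 ≥ 9/17.
δ ≥ (9/17)^(1/2) ≈ 0.728.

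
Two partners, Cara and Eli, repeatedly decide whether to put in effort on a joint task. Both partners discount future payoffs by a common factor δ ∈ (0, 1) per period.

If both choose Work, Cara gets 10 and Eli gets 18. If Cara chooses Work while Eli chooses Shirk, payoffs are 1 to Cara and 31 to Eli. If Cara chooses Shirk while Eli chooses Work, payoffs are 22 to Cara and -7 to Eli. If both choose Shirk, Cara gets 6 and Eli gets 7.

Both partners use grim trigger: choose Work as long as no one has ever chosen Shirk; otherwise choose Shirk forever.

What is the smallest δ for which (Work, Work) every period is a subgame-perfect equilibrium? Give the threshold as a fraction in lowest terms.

Cara's threshold: (22−10)/(22−6) = 3/4.
Eli's threshold: (31−18)/(31−7) = 13/24.
3/4 > 13/24, so Cara binds and δ* = 3/4.

3/4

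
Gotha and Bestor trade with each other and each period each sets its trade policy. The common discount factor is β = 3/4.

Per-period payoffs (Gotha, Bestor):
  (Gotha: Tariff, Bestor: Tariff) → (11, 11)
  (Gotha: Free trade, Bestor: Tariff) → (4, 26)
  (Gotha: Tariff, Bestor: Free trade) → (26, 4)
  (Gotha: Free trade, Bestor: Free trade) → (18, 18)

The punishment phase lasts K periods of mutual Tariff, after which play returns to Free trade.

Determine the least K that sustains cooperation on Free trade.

No profitable deviation requires (18−11)(β+…+β^K) ≥ 26−18, i.e. β+…+β^K ≥ 8/7 ≈ 1.1429.
With β = 3/4, the partial sums are K=1: 0.7500, K=2: 1.3125.
K = 2 is the first length at which the sum reaches 1.1429.

2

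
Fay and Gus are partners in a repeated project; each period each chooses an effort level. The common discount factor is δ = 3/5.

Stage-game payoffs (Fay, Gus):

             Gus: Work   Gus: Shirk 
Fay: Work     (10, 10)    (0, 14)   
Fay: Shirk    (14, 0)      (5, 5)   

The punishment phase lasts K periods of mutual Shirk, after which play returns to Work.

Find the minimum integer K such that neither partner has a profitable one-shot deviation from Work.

2

No profitable deviation requires (10−5)(δ+…+δ^K) ≥ 14−10, i.e. δ+…+δ^K ≥ 4/5 ≈ 0.8000.
With δ = 3/5, the partial sums are K=1: 0.6000, K=2: 0.9600.
K = 2 is the first length at which the sum reaches 0.8000.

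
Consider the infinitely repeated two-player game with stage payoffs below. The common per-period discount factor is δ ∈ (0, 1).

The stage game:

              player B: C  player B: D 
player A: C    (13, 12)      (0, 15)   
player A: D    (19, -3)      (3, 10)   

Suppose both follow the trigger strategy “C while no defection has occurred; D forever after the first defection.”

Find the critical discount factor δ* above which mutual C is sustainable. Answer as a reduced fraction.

player A: cooperation gives 13 each period; deviation gives 19 once then 3 forever.
  13/(1−δ) ≥ 19 + 3δ/(1−δ) ⇒ δ ≥ 6/16 = 3/8.
player B: cooperation gives 12 each period; deviation gives 15 once then 10 forever.
  δ ≥ 3/5.
Both must hold, so the binding constraint is player B's: δ ≥ 3/5.

3/5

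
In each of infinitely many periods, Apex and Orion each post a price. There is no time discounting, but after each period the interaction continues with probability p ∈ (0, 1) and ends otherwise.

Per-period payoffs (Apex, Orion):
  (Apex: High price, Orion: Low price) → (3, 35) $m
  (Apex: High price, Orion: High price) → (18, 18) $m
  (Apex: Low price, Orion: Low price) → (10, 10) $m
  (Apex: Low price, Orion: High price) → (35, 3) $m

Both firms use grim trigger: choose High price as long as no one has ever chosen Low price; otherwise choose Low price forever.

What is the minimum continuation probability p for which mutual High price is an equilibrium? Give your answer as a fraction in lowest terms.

Expected cooperation value is 18 + p·18 + p²·18 + … = 18/(1−p); deviation gives 35 + p·10/(1−p).
18 ≥ 35(1−p) + 10p ⇒ 25p ≥ 17 ⇒ p ≥ 17/25.

17/25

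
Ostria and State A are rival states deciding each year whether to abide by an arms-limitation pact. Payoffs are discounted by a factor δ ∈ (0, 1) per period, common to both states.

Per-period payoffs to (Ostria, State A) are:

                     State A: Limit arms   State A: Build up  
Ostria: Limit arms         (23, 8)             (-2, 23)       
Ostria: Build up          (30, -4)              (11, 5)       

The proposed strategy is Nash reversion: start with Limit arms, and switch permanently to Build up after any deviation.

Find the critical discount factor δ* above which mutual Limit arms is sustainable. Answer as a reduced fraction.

5/6

Ostria's threshold: (30−23)/(30−11) = 7/19.
State A's threshold: (23−8)/(23−5) = 5/6.
7/19 < 5/6, so State A binds and δ* = 5/6.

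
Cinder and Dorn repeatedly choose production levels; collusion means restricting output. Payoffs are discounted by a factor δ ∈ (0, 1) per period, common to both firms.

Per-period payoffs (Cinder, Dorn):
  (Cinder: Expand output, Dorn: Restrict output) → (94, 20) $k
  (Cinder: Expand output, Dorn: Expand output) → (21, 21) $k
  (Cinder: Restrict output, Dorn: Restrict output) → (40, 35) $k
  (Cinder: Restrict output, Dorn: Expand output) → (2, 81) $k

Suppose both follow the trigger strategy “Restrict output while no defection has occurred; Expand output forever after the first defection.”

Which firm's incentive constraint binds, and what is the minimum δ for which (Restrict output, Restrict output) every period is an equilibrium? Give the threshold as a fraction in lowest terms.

Dorn; δ ≥ 23/30

For Cinder: deviation gain 94−40 = 54, per-period punishment loss 40−21 = 19. IC gives δ ≥ 54/73.
For Dorn: gain 46, loss 14 per period, so δ ≥ 46/60 = 23/30.
The tighter constraint is Dorn's, so cooperation needs δ ≥ 23/30.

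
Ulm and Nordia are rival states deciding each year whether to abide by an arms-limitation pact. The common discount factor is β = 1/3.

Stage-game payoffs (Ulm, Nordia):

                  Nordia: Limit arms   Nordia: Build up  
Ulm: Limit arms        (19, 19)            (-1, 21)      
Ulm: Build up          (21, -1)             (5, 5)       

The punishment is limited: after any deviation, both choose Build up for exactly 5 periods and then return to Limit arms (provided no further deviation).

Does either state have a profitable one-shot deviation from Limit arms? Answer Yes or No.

No

IC: β+…+β^5 ≥ (21−19)/(19−5) = 1/7.
At β = 1/3: partial sum = 0.4979 ≥ 0.1429. Cooperation sustainable.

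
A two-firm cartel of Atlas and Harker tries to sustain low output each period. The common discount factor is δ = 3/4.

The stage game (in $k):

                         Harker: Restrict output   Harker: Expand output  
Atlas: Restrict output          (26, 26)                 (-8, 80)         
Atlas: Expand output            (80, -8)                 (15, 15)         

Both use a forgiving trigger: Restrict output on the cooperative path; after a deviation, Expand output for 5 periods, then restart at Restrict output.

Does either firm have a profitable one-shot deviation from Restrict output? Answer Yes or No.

Yes

Comparing payoff streams over the 6 periods until play realigns: cooperate → 26(1+δ+…+δ^5); deviate → 80 + 15(δ+…+δ^5).
Cooperation is sustained iff (26−15)(δ+…+δ^5) ≥ 80−26.
δ+…+δ^5 = 3/4·(1−(3/4)^5)/(1−3/4) = 2.2881, and (80−26)/(26−15) = 4.9091.
2.2881 < 4.9091, so cooperation is not sustainable.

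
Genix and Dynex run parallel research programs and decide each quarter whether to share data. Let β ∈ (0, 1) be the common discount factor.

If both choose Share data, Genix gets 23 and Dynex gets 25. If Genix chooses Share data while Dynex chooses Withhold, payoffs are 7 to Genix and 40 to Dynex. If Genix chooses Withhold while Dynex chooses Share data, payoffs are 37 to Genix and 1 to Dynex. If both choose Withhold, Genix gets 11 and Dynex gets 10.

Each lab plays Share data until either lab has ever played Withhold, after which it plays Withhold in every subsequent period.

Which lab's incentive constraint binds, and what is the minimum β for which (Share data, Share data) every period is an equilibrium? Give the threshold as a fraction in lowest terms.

Genix; β ≥ 7/13

Genix's threshold: (37−23)/(37−11) = 7/13.
Dynex's threshold: (40−25)/(40−10) = 1/2.
7/13 > 1/2, so Genix binds and β* = 7/13.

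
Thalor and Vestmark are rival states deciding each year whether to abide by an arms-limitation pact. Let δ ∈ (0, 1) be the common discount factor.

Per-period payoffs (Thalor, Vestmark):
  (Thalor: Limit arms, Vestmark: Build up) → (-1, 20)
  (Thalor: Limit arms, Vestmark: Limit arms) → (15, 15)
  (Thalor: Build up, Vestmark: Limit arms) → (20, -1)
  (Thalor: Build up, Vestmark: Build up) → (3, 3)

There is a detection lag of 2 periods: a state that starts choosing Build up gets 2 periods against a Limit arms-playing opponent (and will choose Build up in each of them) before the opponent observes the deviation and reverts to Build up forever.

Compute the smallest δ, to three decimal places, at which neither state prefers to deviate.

A deviator earns 20 for 2 periods, then 3 forever; cooperating earns 15 forever. Multiplying the IC by (1−δ):
15 ≥ 20(1−δ^2) + 3δ^2, so 17·δ^2 ≥ 5 and δ^2 ≥ 5/17.
δ ≥ (5/17)^(1/2) ≈ 0.542.

0.542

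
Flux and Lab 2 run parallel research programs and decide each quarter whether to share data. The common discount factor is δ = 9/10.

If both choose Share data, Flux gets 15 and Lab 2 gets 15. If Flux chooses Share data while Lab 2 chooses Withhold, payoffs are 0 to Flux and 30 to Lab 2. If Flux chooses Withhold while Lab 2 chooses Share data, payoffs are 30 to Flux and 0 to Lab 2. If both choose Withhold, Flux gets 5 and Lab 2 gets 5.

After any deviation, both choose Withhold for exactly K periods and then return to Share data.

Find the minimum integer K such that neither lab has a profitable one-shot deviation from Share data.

2

Need Σ_{k=1}^{K} δ^k ≥ (30−15)/(15−5) = 1.5000 at δ = 9/10.
At K = 1 the sum is 0.9000 < 1.5000; at K = 2 it is 1.7100 ≥ 1.5000.
So the minimum punishment length is K = 2.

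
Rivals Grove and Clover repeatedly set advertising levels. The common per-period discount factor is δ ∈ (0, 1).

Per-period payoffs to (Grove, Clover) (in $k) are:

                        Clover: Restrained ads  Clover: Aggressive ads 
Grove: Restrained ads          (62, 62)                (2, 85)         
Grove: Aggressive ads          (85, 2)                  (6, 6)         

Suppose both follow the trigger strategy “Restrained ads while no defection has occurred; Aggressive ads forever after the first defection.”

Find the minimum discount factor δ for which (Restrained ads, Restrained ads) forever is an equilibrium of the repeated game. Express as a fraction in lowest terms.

23/79

Under grim trigger the critical discount factor is (T−C)/(T−P) with T = 85, C = 62, P = 6.
δ* = (85−62)/(85−6) = 23/79.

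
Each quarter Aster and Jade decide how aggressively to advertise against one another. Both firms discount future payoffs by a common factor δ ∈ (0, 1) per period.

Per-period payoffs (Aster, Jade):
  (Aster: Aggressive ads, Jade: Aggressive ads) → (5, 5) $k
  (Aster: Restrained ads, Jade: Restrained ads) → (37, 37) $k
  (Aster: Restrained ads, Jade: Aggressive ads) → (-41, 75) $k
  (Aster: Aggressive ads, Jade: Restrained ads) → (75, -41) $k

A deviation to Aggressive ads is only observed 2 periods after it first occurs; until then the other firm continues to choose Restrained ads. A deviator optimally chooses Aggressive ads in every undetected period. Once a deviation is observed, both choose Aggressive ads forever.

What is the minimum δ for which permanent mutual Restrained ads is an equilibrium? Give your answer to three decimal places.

A deviator earns 75 for 2 periods, then 5 forever; cooperating earns 37 forever. Multiplying the IC by (1−δ):
37 ≥ 75(1−δ^2) + 5δ^2, so 70·δ^2 ≥ 38 and δ^2 ≥ 19/35.
δ ≥ (19/35)^(1/2) ≈ 0.737.

0.737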